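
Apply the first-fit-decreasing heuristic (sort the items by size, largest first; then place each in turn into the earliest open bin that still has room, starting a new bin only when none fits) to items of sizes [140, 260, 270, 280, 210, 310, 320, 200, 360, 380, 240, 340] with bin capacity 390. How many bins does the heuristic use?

Sorted descending: 380, 360, 340, 320, 310, 280, 270, 260, 240, 210, 200, 140.
  380 → bin 1 (new)  [load 380/390]
  360 → bin 2 (new)  [load 360/390]
  340 → bin 3 (new)  [load 340/390]
  320 → bin 4 (new)  [load 320/390]
  310 → bin 5 (new)  [load 310/390]
  280 → bin 6 (new)  [load 280/390]
  270 → bin 7 (new)  [load 270/390]
  260 → bin 8 (new)  [load 260/390]
  240 → bin 9 (new)  [load 240/390]
  210 → bin 10 (new)  [load 210/390]
  200 → bin 11 (new)  [load 200/390]
  140 → bin 9  [load 380/390]
11 bins opened.

11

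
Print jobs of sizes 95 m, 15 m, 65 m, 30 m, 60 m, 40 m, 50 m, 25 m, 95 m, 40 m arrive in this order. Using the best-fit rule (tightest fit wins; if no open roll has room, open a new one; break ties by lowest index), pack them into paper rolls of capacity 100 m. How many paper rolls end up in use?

  95 → roll 1 (new)  [load 95/100]
  15 → roll 2 (new)  [load 15/100]
  65 → roll 2  [load 80/100]
  30 → roll 3 (new)  [load 30/100]
  60 → roll 3  [load 90/100]
  40 → roll 4 (new)  [load 40/100]
  50 → roll 4  [load 90/100]
  25 → roll 5 (new)  [load 25/100]
  95 → roll 6 (new)  [load 95/100]
  40 → roll 5  [load 65/100]
6 paper rolls opened.

6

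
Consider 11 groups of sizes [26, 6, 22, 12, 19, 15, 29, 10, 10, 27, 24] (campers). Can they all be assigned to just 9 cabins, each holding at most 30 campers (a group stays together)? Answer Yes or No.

Yes

A valid assignment using 8 cabins:
  cabin 1: 29 = 29
  cabin 2: 27 = 27
  cabin 3: 26 = 26
  cabin 4: 24 + 6 = 30
  cabin 5: 22 = 22
  cabin 6: 19 + 10 = 29
  cabin 7: 15 + 12 = 27
  cabin 8: 10 = 10
That uses only 8 ≤ 9, so 9 cabins are enough.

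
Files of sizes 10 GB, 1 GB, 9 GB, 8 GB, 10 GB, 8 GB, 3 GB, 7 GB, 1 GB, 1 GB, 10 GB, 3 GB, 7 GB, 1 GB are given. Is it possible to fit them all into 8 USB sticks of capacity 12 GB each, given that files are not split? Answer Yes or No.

A valid assignment using 8 USB sticks:
  USB stick 1: 10 + 1 + 1 = 12
  USB stick 2: 10 + 1 + 1 = 12
  USB stick 3: 10 = 10
  USB stick 4: 9 + 3 = 12
  USB stick 5: 8 + 3 = 11
  USB stick 6: 8 = 8
  USB stick 7: 7 = 7
  USB stick 8: 7 = 7
Every load is within 12 GB, so 8 USB sticks suffice.

Yes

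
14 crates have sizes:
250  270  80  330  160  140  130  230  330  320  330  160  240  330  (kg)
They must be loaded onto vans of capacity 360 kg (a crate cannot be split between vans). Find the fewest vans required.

11

Total = 330 + 330 + 330 + 330 + 320 + 270 + 250 + 240 + 230 + 160 + 160 + 140 + 130 + 80 = 3300 kg.
Lower bound: ⌈3300/360⌉ = 10 vans.
A packing using 11 vans:
  van 1: 330 = 330
  van 2: 330 = 330
  van 3: 330 = 330
  van 4: 330 = 330
  van 5: 320 = 320
  van 6: 270 + 80 = 350
  van 7: 250 = 250
  van 8: 240 = 240
  van 9: 230 + 130 = 360
  van 10: 160 + 160 = 320
  van 11: 140 = 140
No arrangement into 10 vans stays within capacity, so 11 is optimal.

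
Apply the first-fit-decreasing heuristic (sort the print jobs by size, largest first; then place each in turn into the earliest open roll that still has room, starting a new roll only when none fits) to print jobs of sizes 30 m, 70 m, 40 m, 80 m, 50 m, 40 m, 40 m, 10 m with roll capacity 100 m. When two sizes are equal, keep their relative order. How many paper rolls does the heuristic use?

4

Sorted descending: 80, 70, 50, 40, 40, 40, 30, 10.
  80 → roll 1 (new)  [load 80/100]
  70 → roll 2 (new)  [load 70/100]
  50 → roll 3 (new)  [load 50/100]
  40 → roll 3  [load 90/100]
  40 → roll 4 (new)  [load 40/100]
  40 → roll 4  [load 80/100]
  30 → roll 2  [load 100/100]
  10 → roll 1  [load 90/100]
4 paper rolls opened.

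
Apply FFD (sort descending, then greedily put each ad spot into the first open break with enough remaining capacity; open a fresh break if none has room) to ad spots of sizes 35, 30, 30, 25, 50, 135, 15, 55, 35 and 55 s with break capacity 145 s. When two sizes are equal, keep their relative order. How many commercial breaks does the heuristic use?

Sorted descending: 135, 55, 55, 50, 35, 35, 30, 30, 25, 15.
  135 → break 1 (new)  [load 135/145]
  55 → break 2 (new)  [load 55/145]
  55 → break 2  [load 110/145]
  50 → break 3 (new)  [load 50/145]
  35 → break 2  [load 145/145]
  35 → break 3  [load 85/145]
  30 → break 3  [load 115/145]
  30 → break 3  [load 145/145]
  25 → break 4 (new)  [load 25/145]
  15 → break 4  [load 40/145]
4 commercial breaks opened.

4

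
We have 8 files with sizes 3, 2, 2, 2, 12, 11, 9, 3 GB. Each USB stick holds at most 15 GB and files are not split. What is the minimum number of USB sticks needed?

Total = 12 + 11 + 9 + 3 + 3 + 2 + 2 + 2 = 44 GB.
Lower bound: ⌈44/15⌉ = 3 USB sticks.
A packing using 3 USB sticks:
  USB stick 1: 12 + 3 = 15
  USB stick 2: 11 + 3 = 14
  USB stick 3: 9 + 2 + 2 + 2 = 15
This matches the lower bound, so 3 is optimal.

3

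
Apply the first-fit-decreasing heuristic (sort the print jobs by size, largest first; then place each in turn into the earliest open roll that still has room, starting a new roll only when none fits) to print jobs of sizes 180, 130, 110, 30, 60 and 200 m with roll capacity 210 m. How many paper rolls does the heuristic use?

4

Sorted descending: 200, 180, 130, 110, 60, 30.
  200 → roll 1 (new)  [load 200/210]
  180 → roll 2 (new)  [load 180/210]
  130 → roll 3 (new)  [load 130/210]
  110 → roll 4 (new)  [load 110/210]
  60 → roll 3  [load 190/210]
  30 → roll 2  [load 210/210]
4 paper rolls opened.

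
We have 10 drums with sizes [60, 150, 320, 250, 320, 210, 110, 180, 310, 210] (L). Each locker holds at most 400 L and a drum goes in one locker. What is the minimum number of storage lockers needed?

6

Total = 320 + 320 + 310 + 250 + 210 + 210 + 180 + 150 + 110 + 60 = 2120 L.
Lower bound: ⌈2120/400⌉ = 6 storage lockers.
A packing using 6 storage lockers:
  locker 1: 320 + 60 = 380
  locker 2: 320 = 320
  locker 3: 310 = 310
  locker 4: 250 + 150 = 400
  locker 5: 210 + 180 = 390
  locker 6: 210 + 110 = 320
This matches the lower bound, so 6 is optimal.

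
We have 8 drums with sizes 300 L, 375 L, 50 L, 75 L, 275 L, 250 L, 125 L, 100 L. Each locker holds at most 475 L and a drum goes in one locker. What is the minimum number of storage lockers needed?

Total = 375 + 300 + 275 + 250 + 125 + 100 + 75 + 50 = 1550 L.
Lower bound: ⌈1550/475⌉ = 4 storage lockers.
A packing using 4 storage lockers:
  locker 1: 375 + 100 = 475
  locker 2: 300 + 125 + 50 = 475
  locker 3: 275 + 75 = 350
  locker 4: 250 = 250
This matches the lower bound, so 4 is optimal.

4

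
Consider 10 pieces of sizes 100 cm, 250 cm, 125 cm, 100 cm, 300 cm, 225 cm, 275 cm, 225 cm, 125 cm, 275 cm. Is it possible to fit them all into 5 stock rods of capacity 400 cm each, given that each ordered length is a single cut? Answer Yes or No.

Total = 2000 cm; ⌈2000/400⌉ = 5.
6 pieces each exceed half the capacity and cannot share a stock rod, forcing at least 6 stock rods.
At least 6 stock rods are required, but only 5 are allowed.

No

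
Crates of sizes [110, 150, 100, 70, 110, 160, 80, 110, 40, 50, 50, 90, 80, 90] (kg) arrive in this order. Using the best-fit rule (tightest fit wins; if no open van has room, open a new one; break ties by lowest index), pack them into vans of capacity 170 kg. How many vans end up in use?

8

  110 → van 1 (new)  [load 110/170]
  150 → van 2 (new)  [load 150/170]
  100 → van 3 (new)  [load 100/170]
  70 → van 3  [load 170/170]
  110 → van 4 (new)  [load 110/170]
  160 → van 5 (new)  [load 160/170]
  80 → van 6 (new)  [load 80/170]
  110 → van 7 (new)  [load 110/170]
  40 → van 1  [load 150/170]
  50 → van 4  [load 160/170]
  50 → van 7  [load 160/170]
  90 → van 6  [load 170/170]
  80 → van 8 (new)  [load 80/170]
  90 → van 8  [load 170/170]
8 vans opened.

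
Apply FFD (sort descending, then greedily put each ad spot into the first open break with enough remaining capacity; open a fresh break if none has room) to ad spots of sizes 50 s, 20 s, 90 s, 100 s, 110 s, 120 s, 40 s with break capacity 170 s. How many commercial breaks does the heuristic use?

4

Sorted descending: 120, 110, 100, 90, 50, 40, 20.
  120 → break 1 (new)  [load 120/170]
  110 → break 2 (new)  [load 110/170]
  100 → break 3 (new)  [load 100/170]
  90 → break 4 (new)  [load 90/170]
  50 → break 1  [load 170/170]
  40 → break 2  [load 150/170]
  20 → break 2  [load 170/170]
4 commercial breaks opened.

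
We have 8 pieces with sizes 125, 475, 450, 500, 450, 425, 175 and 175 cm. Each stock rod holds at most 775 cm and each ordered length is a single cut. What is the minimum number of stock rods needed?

5

Total = 500 + 475 + 450 + 450 + 425 + 175 + 175 + 125 = 2775 cm.
Lower bound: ⌈2775/775⌉ = 4 stock rods.
Also, 5 pieces each exceed 775/2 cm, and no two of those can share a stock rod, so at least 5 stock rods are needed.
A packing using 5 stock rods:
  stock rod 1: 500 + 175 = 675
  stock rod 2: 475 + 175 + 125 = 775
  stock rod 3: 450 = 450
  stock rod 4: 450 = 450
  stock rod 5: 425 = 425
This matches the lower bound, so 5 is optimal.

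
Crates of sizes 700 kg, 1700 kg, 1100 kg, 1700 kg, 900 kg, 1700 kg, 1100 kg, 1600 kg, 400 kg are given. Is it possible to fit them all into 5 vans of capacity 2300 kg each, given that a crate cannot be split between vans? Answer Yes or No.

No

Total = 10900 kg; ⌈10900/2300⌉ = 5.
The bound of 5 does not rule out 5, but exhaustive search shows no assignment into 5 vans of capacity 2300 kg exists — the minimum is 6.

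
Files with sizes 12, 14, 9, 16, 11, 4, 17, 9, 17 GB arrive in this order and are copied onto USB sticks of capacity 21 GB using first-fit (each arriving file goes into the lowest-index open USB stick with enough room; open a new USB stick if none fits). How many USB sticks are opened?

  12 → USB stick 1 (new)  [load 12/21]
  14 → USB stick 2 (new)  [load 14/21]
  9 → USB stick 1  [load 21/21]
  16 → USB stick 3 (new)  [load 16/21]
  11 → USB stick 4 (new)  [load 11/21]
  4 → USB stick 2  [load 18/21]
  17 → USB stick 5 (new)  [load 17/21]
  9 → USB stick 4  [load 20/21]
  17 → USB stick 6 (new)  [load 17/21]
6 USB sticks opened.

6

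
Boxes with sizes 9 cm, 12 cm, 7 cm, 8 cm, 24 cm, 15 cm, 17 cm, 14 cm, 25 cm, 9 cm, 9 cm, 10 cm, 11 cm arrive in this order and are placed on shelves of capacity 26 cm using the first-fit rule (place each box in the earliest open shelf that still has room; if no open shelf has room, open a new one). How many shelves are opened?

8

  9 → shelf 1 (new)  [load 9/26]
  12 → shelf 1  [load 21/26]
  7 → shelf 2 (new)  [load 7/26]
  8 → shelf 2  [load 15/26]
  24 → shelf 3 (new)  [load 24/26]
  15 → shelf 4 (new)  [load 15/26]
  17 → shelf 5 (new)  [load 17/26]
  14 → shelf 6 (new)  [load 14/26]
  25 → shelf 7 (new)  [load 25/26]
  9 → shelf 2  [load 24/26]
  9 → shelf 4  [load 24/26]
  10 → shelf 6  [load 24/26]
  11 → shelf 8 (new)  [load 11/26]
8 shelves opened.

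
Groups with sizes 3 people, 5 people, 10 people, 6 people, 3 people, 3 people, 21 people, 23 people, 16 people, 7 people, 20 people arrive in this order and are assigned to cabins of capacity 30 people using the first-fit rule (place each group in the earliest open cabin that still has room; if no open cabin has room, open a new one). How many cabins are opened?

  3 → cabin 1 (new)  [load 3/30]
  5 → cabin 1  [load 8/30]
  10 → cabin 1  [load 18/30]
  6 → cabin 1  [load 24/30]
  3 → cabin 1  [load 27/30]
  3 → cabin 1  [load 30/30]
  21 → cabin 2 (new)  [load 21/30]
  23 → cabin 3 (new)  [load 23/30]
  16 → cabin 4 (new)  [load 16/30]
  7 → cabin 2  [load 28/30]
  20 → cabin 5 (new)  [load 20/30]
5 cabins opened.

5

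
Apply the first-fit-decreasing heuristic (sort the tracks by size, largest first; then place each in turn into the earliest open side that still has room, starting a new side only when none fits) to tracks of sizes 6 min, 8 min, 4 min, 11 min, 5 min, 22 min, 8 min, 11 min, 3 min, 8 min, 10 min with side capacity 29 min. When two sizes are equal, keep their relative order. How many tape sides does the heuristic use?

Sorted descending: 22, 11, 11, 10, 8, 8, 8, 6, 5, 4, 3.
  22 → side 1 (new)  [load 22/29]
  11 → side 2 (new)  [load 11/29]
  11 → side 2  [load 22/29]
  10 → side 3 (new)  [load 10/29]
  8 → side 3  [load 18/29]
  8 → side 3  [load 26/29]
  8 → side 4 (new)  [load 8/29]
  6 → side 1  [load 28/29]
  5 → side 2  [load 27/29]
  4 → side 4  [load 12/29]
  3 → side 3  [load 29/29]
4 tape sides opened.

4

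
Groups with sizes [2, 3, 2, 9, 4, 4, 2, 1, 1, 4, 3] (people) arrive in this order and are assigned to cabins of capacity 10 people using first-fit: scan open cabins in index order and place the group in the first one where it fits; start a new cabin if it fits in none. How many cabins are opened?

4

  2 → cabin 1 (new)  [load 2/10]
  3 → cabin 1  [load 5/10]
  2 → cabin 1  [load 7/10]
  9 → cabin 2 (new)  [load 9/10]
  4 → cabin 3 (new)  [load 4/10]
  4 → cabin 3  [load 8/10]
  2 → cabin 1  [load 9/10]
  1 → cabin 1  [load 10/10]
  1 → cabin 2  [load 10/10]
  4 → cabin 4 (new)  [load 4/10]
  3 → cabin 4  [load 7/10]
4 cabins opened.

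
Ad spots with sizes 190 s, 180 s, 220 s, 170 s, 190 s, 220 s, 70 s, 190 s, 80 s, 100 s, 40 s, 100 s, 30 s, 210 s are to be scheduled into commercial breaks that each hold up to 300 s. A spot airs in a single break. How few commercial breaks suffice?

8

Total = 220 + 220 + 210 + 190 + 190 + 190 + 180 + 170 + 100 + 100 + 80 + 70 + 40 + 30 = 1990 s.
Lower bound: ⌈1990/300⌉ = 7 commercial breaks.
Also, 8 ad spots each exceed 150 s, and no two of those can share a break, so at least 8 commercial breaks are needed.
A packing using 8 commercial breaks:
  break 1: 220 + 80 = 300
  break 2: 220 + 70 = 290
  break 3: 210 + 40 + 30 = 280
  break 4: 190 + 100 = 290
  break 5: 190 + 100 = 290
  break 6: 190 = 190
  break 7: 180 = 180
  break 8: 170 = 170
This matches the lower bound, so 8 is optimal.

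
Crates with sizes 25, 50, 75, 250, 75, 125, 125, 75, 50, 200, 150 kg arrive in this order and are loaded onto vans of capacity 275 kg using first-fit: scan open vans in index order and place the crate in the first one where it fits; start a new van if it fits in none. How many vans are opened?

5

  25 → van 1 (new)  [load 25/275]
  50 → van 1  [load 75/275]
  75 → van 1  [load 150/275]
  250 → van 2 (new)  [load 250/275]
  75 → van 1  [load 225/275]
  125 → van 3 (new)  [load 125/275]
  125 → van 3  [load 250/275]
  75 → van 4 (new)  [load 75/275]
  50 → van 1  [load 275/275]
  200 → van 4  [load 275/275]
  150 → van 5 (new)  [load 150/275]
5 vans opened.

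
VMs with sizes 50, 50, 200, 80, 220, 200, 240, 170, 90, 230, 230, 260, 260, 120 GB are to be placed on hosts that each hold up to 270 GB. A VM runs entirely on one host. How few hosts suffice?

10

Total = 260 + 260 + 240 + 230 + 230 + 220 + 200 + 200 + 170 + 120 + 90 + 80 + 50 + 50 = 2400 GB.
Lower bound: ⌈2400/270⌉ = 9 hosts.
A packing using 10 hosts:
  host 1: 260 = 260
  host 2: 260 = 260
  host 3: 240 = 240
  host 4: 230 = 230
  host 5: 230 = 230
  host 6: 220 + 50 = 270
  host 7: 200 + 50 = 250
  host 8: 200 = 200
  host 9: 170 + 90 = 260
  host 10: 120 + 80 = 200
No arrangement into 9 hosts stays within capacity, so 10 is optimal.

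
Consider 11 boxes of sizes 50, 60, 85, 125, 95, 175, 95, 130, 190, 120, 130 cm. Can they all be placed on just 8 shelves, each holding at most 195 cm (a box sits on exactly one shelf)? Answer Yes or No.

A valid assignment using 8 shelves:
  shelf 1: 190 = 190
  shelf 2: 175 = 175
  shelf 3: 130 + 60 = 190
  shelf 4: 130 + 50 = 180
  shelf 5: 125 = 125
  shelf 6: 120 = 120
  shelf 7: 95 + 95 = 190
  shelf 8: 85 = 85
Every load is within 195 cm, so 8 shelves suffice.

Yes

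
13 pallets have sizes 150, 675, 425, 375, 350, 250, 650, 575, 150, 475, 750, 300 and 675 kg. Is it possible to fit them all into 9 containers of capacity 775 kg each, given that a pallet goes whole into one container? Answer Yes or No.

Yes

A valid assignment using 8 containers:
  container 1: 750 = 750
  container 2: 675 = 675
  container 3: 675 = 675
  container 4: 650 = 650
  container 5: 575 + 150 = 725
  container 6: 475 + 300 = 775
  container 7: 425 + 350 = 775
  container 8: 375 + 250 + 150 = 775
That uses only 8 ≤ 9, so 9 containers are enough.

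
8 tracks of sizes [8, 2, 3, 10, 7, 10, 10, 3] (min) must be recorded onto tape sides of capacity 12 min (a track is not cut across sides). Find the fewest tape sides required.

Total = 10 + 10 + 10 + 8 + 7 + 3 + 3 + 2 = 53 min.
Lower bound: ⌈53/12⌉ = 5 tape sides.
A packing using 5 tape sides:
  side 1: 10 + 2 = 12
  side 2: 10 = 10
  side 3: 10 = 10
  side 4: 8 + 3 = 11
  side 5: 7 + 3 = 10
This matches the lower bound, so 5 is optimal.

5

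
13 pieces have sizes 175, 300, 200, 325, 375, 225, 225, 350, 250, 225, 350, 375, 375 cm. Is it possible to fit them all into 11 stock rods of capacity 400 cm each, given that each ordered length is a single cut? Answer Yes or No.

No

Total = 3750 cm; ⌈3750/400⌉ = 10.
11 pieces each exceed half the capacity and cannot share a stock rod, forcing at least 11 stock rods.
The bound of 11 does not rule out 11, but exhaustive search shows no assignment into 11 stock rods of capacity 400 cm exists — the minimum is 12.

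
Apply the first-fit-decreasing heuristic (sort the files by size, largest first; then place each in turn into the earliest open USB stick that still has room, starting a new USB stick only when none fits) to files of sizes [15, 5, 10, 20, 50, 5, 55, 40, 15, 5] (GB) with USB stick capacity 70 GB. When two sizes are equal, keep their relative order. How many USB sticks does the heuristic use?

4

Sorted descending: 55, 50, 40, 20, 15, 15, 10, 5, 5, 5.
  55 → USB stick 1 (new)  [load 55/70]
  50 → USB stick 2 (new)  [load 50/70]
  40 → USB stick 3 (new)  [load 40/70]
  20 → USB stick 2  [load 70/70]
  15 → USB stick 1  [load 70/70]
  15 → USB stick 3  [load 55/70]
  10 → USB stick 3  [load 65/70]
  5 → USB stick 3  [load 70/70]
  5 → USB stick 4 (new)  [load 5/70]
  5 → USB stick 4  [load 10/70]
4 USB sticks opened.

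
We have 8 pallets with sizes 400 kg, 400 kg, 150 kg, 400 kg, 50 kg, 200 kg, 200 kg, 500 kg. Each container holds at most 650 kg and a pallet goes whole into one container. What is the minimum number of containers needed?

4

Total = 500 + 400 + 400 + 400 + 200 + 200 + 150 + 50 = 2300 kg.
Lower bound: ⌈2300/650⌉ = 4 containers.
A packing using 4 containers:
  container 1: 500 + 150 = 650
  container 2: 400 + 200 + 50 = 650
  container 3: 400 + 200 = 600
  container 4: 400 = 400
This matches the lower bound, so 4 is optimal.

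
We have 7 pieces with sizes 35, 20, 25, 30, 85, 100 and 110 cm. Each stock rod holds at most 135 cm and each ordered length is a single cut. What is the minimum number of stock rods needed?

Total = 110 + 100 + 85 + 35 + 30 + 25 + 20 = 405 cm.
Lower bound: ⌈405/135⌉ = 3 stock rods.
A packing using 3 stock rods:
  stock rod 1: 110 + 25 = 135
  stock rod 2: 100 + 35 = 135
  stock rod 3: 85 + 30 + 20 = 135
This matches the lower bound, so 3 is optimal.

3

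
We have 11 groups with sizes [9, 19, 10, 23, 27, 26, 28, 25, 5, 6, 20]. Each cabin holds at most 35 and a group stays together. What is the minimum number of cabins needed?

Total = 28 + 27 + 26 + 25 + 23 + 20 + 19 + 10 + 9 + 6 + 5 = 198.
Lower bound: ⌈198/35⌉ = 6 cabins.
Also, 7 groups each exceed 35/2, and no two of those can share a cabin, so at least 7 cabins are needed.
A packing using 7 cabins:
  cabin 1: 28 + 6 = 34
  cabin 2: 27 + 5 = 32
  cabin 3: 26 + 9 = 35
  cabin 4: 25 + 10 = 35
  cabin 5: 23 = 23
  cabin 6: 20 = 20
  cabin 7: 19 = 19
This matches the lower bound, so 7 is optimal.

7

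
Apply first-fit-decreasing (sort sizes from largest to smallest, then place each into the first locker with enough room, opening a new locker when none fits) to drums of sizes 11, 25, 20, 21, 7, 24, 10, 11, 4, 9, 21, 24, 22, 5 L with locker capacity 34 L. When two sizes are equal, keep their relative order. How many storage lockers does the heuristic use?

7

Sorted descending: 25, 24, 24, 22, 21, 21, 20, 11, 11, 10, 9, 7, 5, 4.
  25 → locker 1 (new)  [load 25/34]
  24 → locker 2 (new)  [load 24/34]
  24 → locker 3 (new)  [load 24/34]
  22 → locker 4 (new)  [load 22/34]
  21 → locker 5 (new)  [load 21/34]
  21 → locker 6 (new)  [load 21/34]
  20 → locker 7 (new)  [load 20/34]
  11 → locker 4  [load 33/34]
  11 → locker 5  [load 32/34]
  10 → locker 2  [load 34/34]
  9 → locker 1  [load 34/34]
  7 → locker 3  [load 31/34]
  5 → locker 6  [load 26/34]
  4 → locker 6  [load 30/34]
7 storage lockers opened.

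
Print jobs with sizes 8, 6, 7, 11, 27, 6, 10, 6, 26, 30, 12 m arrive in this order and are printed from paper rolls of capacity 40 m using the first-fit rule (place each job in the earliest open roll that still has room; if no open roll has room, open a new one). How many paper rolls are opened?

5

  8 → roll 1 (new)  [load 8/40]
  6 → roll 1  [load 14/40]
  7 → roll 1  [load 21/40]
  11 → roll 1  [load 32/40]
  27 → roll 2 (new)  [load 27/40]
  6 → roll 1  [load 38/40]
  10 → roll 2  [load 37/40]
  6 → roll 3 (new)  [load 6/40]
  26 → roll 3  [load 32/40]
  30 → roll 4 (new)  [load 30/40]
  12 → roll 5 (new)  [load 12/40]
5 paper rolls opened.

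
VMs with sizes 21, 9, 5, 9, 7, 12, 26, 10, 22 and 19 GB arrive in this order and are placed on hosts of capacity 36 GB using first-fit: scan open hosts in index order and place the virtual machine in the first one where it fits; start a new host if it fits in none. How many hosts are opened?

  21 → host 1 (new)  [load 21/36]
  9 → host 1  [load 30/36]
  5 → host 1  [load 35/36]
  9 → host 2 (new)  [load 9/36]
  7 → host 2  [load 16/36]
  12 → host 2  [load 28/36]
  26 → host 3 (new)  [load 26/36]
  10 → host 3  [load 36/36]
  22 → host 4 (new)  [load 22/36]
  19 → host 5 (new)  [load 19/36]
5 hosts opened.

5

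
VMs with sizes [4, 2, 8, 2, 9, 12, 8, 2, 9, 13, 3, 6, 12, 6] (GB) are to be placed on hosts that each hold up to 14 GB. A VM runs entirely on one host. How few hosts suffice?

7

Total = 13 + 12 + 12 + 9 + 9 + 8 + 8 + 6 + 6 + 4 + 3 + 2 + 2 + 2 = 96 GB.
Lower bound: ⌈96/14⌉ = 7 hosts.
A packing using 7 hosts:
  host 1: 13 = 13
  host 2: 12 + 2 = 14
  host 3: 12 + 2 = 14
  host 4: 9 + 4 = 13
  host 5: 9 + 3 + 2 = 14
  host 6: 8 + 6 = 14
  host 7: 8 + 6 = 14
This matches the lower bound, so 7 is optimal.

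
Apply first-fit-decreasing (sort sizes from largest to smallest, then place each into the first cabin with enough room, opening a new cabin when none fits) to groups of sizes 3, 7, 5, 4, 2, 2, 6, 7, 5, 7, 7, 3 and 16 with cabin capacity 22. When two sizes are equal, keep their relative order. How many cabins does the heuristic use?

4

Sorted descending: 16, 7, 7, 7, 7, 6, 5, 5, 4, 3, 3, 2, 2.
  16 → cabin 1 (new)  [load 16/22]
  7 → cabin 2 (new)  [load 7/22]
  7 → cabin 2  [load 14/22]
  7 → cabin 2  [load 21/22]
  7 → cabin 3 (new)  [load 7/22]
  6 → cabin 1  [load 22/22]
  5 → cabin 3  [load 12/22]
  5 → cabin 3  [load 17/22]
  4 → cabin 3  [load 21/22]
  3 → cabin 4 (new)  [load 3/22]
  3 → cabin 4  [load 6/22]
  2 → cabin 4  [load 8/22]
  2 → cabin 4  [load 10/22]
4 cabins opened.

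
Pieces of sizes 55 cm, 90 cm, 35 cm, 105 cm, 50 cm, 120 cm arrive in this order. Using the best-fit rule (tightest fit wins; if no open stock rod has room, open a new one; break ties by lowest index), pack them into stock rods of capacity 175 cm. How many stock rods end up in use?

  55 → stock rod 1 (new)  [load 55/175]
  90 → stock rod 1  [load 145/175]
  35 → stock rod 2 (new)  [load 35/175]
  105 → stock rod 2  [load 140/175]
  50 → stock rod 3 (new)  [load 50/175]
  120 → stock rod 3  [load 170/175]
3 stock rods opened.

3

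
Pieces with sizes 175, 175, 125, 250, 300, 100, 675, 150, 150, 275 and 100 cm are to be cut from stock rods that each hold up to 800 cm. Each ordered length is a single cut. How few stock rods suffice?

Total = 675 + 300 + 275 + 250 + 175 + 175 + 150 + 150 + 125 + 100 + 100 = 2475 cm.
Lower bound: ⌈2475/800⌉ = 4 stock rods.
A packing using 4 stock rods:
  stock rod 1: 675 + 125 = 800
  stock rod 2: 300 + 275 + 175 = 750
  stock rod 3: 250 + 175 + 150 + 150 = 725
  stock rod 4: 100 + 100 = 200
This matches the lower bound, so 4 is optimal.

4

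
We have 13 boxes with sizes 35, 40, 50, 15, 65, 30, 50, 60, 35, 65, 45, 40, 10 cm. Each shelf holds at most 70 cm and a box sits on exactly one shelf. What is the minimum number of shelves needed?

Total = 65 + 65 + 60 + 50 + 50 + 45 + 40 + 40 + 35 + 35 + 30 + 15 + 10 = 540 cm.
Lower bound: ⌈540/70⌉ = 8 shelves.
A packing using 9 shelves:
  shelf 1: 65 = 65
  shelf 2: 65 = 65
  shelf 3: 60 + 10 = 70
  shelf 4: 50 + 15 = 65
  shelf 5: 50 = 50
  shelf 6: 45 = 45
  shelf 7: 40 + 30 = 70
  shelf 8: 40 = 40
  shelf 9: 35 + 35 = 70
No arrangement into 8 shelves stays within capacity, so 9 is optimal.

9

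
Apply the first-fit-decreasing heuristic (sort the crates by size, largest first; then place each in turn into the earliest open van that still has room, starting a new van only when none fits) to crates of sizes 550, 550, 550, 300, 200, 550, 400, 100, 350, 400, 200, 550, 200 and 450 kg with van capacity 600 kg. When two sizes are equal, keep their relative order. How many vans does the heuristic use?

Sorted descending: 550, 550, 550, 550, 550, 450, 400, 400, 350, 300, 200, 200, 200, 100.
  550 → van 1 (new)  [load 550/600]
  550 → van 2 (new)  [load 550/600]
  550 → van 3 (new)  [load 550/600]
  550 → van 4 (new)  [load 550/600]
  550 → van 5 (new)  [load 550/600]
  450 → van 6 (new)  [load 450/600]
  400 → van 7 (new)  [load 400/600]
  400 → van 8 (new)  [load 400/600]
  350 → van 9 (new)  [load 350/600]
  300 → van 10 (new)  [load 300/600]
  200 → van 7  [load 600/600]
  200 → van 8  [load 600/600]
  200 → van 9  [load 550/600]
  100 → van 6  [load 550/600]
10 vans opened.

10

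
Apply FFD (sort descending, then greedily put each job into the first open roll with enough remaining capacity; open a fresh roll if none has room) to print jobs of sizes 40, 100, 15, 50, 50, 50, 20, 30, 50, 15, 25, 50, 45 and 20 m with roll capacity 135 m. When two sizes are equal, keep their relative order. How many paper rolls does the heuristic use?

Sorted descending: 100, 50, 50, 50, 50, 50, 45, 40, 30, 25, 20, 20, 15, 15.
  100 → roll 1 (new)  [load 100/135]
  50 → roll 2 (new)  [load 50/135]
  50 → roll 2  [load 100/135]
  50 → roll 3 (new)  [load 50/135]
  50 → roll 3  [load 100/135]
  50 → roll 4 (new)  [load 50/135]
  45 → roll 4  [load 95/135]
  40 → roll 4  [load 135/135]
  30 → roll 1  [load 130/135]
  25 → roll 2  [load 125/135]
  20 → roll 3  [load 120/135]
  20 → roll 5 (new)  [load 20/135]
  15 → roll 3  [load 135/135]
  15 → roll 5  [load 35/135]
5 paper rolls opened.

5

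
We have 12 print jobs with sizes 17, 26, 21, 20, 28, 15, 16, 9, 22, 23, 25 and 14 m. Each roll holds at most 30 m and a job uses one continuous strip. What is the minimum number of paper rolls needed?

10

Total = 28 + 26 + 25 + 23 + 22 + 21 + 20 + 17 + 16 + 15 + 14 + 9 = 236 m.
Lower bound: ⌈236/30⌉ = 8 paper rolls.
Also, 9 print jobs each exceed 15 m, and no two of those can share a roll, so at least 9 paper rolls are needed.
A packing using 10 paper rolls:
  roll 1: 28 = 28
  roll 2: 26 = 26
  roll 3: 25 = 25
  roll 4: 23 = 23
  roll 5: 22 = 22
  roll 6: 21 + 9 = 30
  roll 7: 20 = 20
  roll 8: 17 = 17
  roll 9: 16 + 14 = 30
  roll 10: 15 = 15
No arrangement into 9 paper rolls stays within capacity, so 10 is optimal.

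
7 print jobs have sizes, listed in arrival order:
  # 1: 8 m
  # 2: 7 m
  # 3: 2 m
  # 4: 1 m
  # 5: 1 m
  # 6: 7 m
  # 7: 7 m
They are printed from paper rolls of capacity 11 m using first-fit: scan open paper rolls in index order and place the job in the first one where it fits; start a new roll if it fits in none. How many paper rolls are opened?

4

  8 → roll 1 (new)  [load 8/11]
  7 → roll 2 (new)  [load 7/11]
  2 → roll 1  [load 10/11]
  1 → roll 1  [load 11/11]
  1 → roll 2  [load 8/11]
  7 → roll 3 (new)  [load 7/11]
  7 → roll 4 (new)  [load 7/11]
4 paper rolls opened.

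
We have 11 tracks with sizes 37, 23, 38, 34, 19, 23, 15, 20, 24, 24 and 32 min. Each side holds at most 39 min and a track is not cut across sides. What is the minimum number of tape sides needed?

9

Total = 38 + 37 + 34 + 32 + 24 + 24 + 23 + 23 + 20 + 19 + 15 = 289 min.
Lower bound: ⌈289/39⌉ = 8 tape sides.
Also, 9 tracks each exceed 39/2 min, and no two of those can share a side, so at least 9 tape sides are needed.
A packing using 9 tape sides:
  side 1: 38 = 38
  side 2: 37 = 37
  side 3: 34 = 34
  side 4: 32 = 32
  side 5: 24 + 15 = 39
  side 6: 24 = 24
  side 7: 23 = 23
  side 8: 23 = 23
  side 9: 20 + 19 = 39
This matches the lower bound, so 9 is optimal.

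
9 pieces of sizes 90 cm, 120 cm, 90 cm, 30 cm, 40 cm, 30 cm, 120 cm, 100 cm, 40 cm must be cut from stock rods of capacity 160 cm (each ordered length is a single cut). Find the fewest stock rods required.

Total = 120 + 120 + 100 + 90 + 90 + 40 + 40 + 30 + 30 = 660 cm.
Lower bound: ⌈660/160⌉ = 5 stock rods.
A packing using 5 stock rods:
  stock rod 1: 120 + 40 = 160
  stock rod 2: 120 + 40 = 160
  stock rod 3: 100 + 30 + 30 = 160
  stock rod 4: 90 = 90
  stock rod 5: 90 = 90
This matches the lower bound, so 5 is optimal.

5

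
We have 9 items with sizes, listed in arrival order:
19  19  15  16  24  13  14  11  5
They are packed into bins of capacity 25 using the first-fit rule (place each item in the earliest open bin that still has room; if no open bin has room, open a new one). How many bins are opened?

7

  19 → bin 1 (new)  [load 19/25]
  19 → bin 2 (new)  [load 19/25]
  15 → bin 3 (new)  [load 15/25]
  16 → bin 4 (new)  [load 16/25]
  24 → bin 5 (new)  [load 24/25]
  13 → bin 6 (new)  [load 13/25]
  14 → bin 7 (new)  [load 14/25]
  11 → bin 6  [load 24/25]
  5 → bin 1  [load 24/25]
7 bins opened.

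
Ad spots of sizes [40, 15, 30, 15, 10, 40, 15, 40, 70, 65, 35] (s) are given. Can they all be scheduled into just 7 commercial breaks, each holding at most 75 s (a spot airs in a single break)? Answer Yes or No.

A valid assignment using 6 commercial breaks:
  break 1: 70 = 70
  break 2: 65 + 10 = 75
  break 3: 40 + 35 = 75
  break 4: 40 + 30 = 70
  break 5: 40 + 15 + 15 = 70
  break 6: 15 = 15
That uses only 6 ≤ 7, so 7 commercial breaks are enough.

Yes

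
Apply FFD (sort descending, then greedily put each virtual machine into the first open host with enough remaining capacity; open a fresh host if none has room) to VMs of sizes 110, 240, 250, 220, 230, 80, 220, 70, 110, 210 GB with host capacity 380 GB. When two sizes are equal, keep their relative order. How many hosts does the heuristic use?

Sorted descending: 250, 240, 230, 220, 220, 210, 110, 110, 80, 70.
  250 → host 1 (new)  [load 250/380]
  240 → host 2 (new)  [load 240/380]
  230 → host 3 (new)  [load 230/380]
  220 → host 4 (new)  [load 220/380]
  220 → host 5 (new)  [load 220/380]
  210 → host 6 (new)  [load 210/380]
  110 → host 1  [load 360/380]
  110 → host 2  [load 350/380]
  80 → host 3  [load 310/380]
  70 → host 3  [load 380/380]
6 hosts opened.

6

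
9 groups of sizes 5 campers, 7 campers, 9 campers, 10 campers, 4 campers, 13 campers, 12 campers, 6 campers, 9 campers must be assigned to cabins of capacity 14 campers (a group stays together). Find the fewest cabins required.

6

Total = 13 + 12 + 10 + 9 + 9 + 7 + 6 + 5 + 4 = 75 campers.
Lower bound: ⌈75/14⌉ = 6 cabins.
A packing using 6 cabins:
  cabin 1: 13 = 13
  cabin 2: 12 = 12
  cabin 3: 10 + 4 = 14
  cabin 4: 9 + 5 = 14
  cabin 5: 9 = 9
  cabin 6: 7 + 6 = 13
This matches the lower bound, so 6 is optimal.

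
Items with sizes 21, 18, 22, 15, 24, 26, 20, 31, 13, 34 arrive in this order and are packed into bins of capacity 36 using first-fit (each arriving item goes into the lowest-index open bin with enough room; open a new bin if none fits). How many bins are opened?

8

  21 → bin 1 (new)  [load 21/36]
  18 → bin 2 (new)  [load 18/36]
  22 → bin 3 (new)  [load 22/36]
  15 → bin 1  [load 36/36]
  24 → bin 4 (new)  [load 24/36]
  26 → bin 5 (new)  [load 26/36]
  20 → bin 6 (new)  [load 20/36]
  31 → bin 7 (new)  [load 31/36]
  13 → bin 2  [load 31/36]
  34 → bin 8 (new)  [load 34/36]
8 bins opened.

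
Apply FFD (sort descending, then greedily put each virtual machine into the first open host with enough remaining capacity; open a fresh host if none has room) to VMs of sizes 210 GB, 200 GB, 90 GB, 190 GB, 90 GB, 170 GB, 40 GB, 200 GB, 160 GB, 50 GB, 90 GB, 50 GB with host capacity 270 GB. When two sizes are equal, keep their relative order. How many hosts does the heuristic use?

Sorted descending: 210, 200, 200, 190, 170, 160, 90, 90, 90, 50, 50, 40.
  210 → host 1 (new)  [load 210/270]
  200 → host 2 (new)  [load 200/270]
  200 → host 3 (new)  [load 200/270]
  190 → host 4 (new)  [load 190/270]
  170 → host 5 (new)  [load 170/270]
  160 → host 6 (new)  [load 160/270]
  90 → host 5  [load 260/270]
  90 → host 6  [load 250/270]
  90 → host 7 (new)  [load 90/270]
  50 → host 1  [load 260/270]
  50 → host 2  [load 250/270]
  40 → host 3  [load 240/270]
7 hosts opened.

7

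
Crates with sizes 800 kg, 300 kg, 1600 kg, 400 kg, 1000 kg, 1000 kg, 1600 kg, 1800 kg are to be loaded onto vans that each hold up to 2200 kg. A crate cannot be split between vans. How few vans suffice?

5

Total = 1800 + 1600 + 1600 + 1000 + 1000 + 800 + 400 + 300 = 8500 kg.
Lower bound: ⌈8500/2200⌉ = 4 vans.
A packing using 5 vans:
  van 1: 1800 + 400 = 2200
  van 2: 1600 + 300 = 1900
  van 3: 1600 = 1600
  van 4: 1000 + 1000 = 2000
  van 5: 800 = 800
No arrangement into 4 vans stays within capacity, so 5 is optimal.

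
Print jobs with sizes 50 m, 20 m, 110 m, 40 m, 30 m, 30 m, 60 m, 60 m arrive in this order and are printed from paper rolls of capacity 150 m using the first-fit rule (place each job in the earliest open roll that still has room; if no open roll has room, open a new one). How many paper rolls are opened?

  50 → roll 1 (new)  [load 50/150]
  20 → roll 1  [load 70/150]
  110 → roll 2 (new)  [load 110/150]
  40 → roll 1  [load 110/150]
  30 → roll 1  [load 140/150]
  30 → roll 2  [load 140/150]
  60 → roll 3 (new)  [load 60/150]
  60 → roll 3  [load 120/150]
3 paper rolls opened.

3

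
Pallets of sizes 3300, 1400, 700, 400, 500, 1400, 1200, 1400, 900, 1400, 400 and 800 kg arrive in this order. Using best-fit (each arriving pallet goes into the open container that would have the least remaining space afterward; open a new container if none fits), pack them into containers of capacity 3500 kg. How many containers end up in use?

  3300 → container 1 (new)  [load 3300/3500]
  1400 → container 2 (new)  [load 1400/3500]
  700 → container 2  [load 2100/3500]
  400 → container 2  [load 2500/3500]
  500 → container 2  [load 3000/3500]
  1400 → container 3 (new)  [load 1400/3500]
  1200 → container 3  [load 2600/3500]
  1400 → container 4 (new)  [load 1400/3500]
  900 → container 3  [load 3500/3500]
  1400 → container 4  [load 2800/3500]
  400 → container 2  [load 3400/3500]
  800 → container 5 (new)  [load 800/3500]
5 containers opened.

5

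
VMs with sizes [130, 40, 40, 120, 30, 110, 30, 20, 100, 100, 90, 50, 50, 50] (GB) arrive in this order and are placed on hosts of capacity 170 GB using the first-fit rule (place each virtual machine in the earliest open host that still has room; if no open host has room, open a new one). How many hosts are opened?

  130 → host 1 (new)  [load 130/170]
  40 → host 1  [load 170/170]
  40 → host 2 (new)  [load 40/170]
  120 → host 2  [load 160/170]
  30 → host 3 (new)  [load 30/170]
  110 → host 3  [load 140/170]
  30 → host 3  [load 170/170]
  20 → host 4 (new)  [load 20/170]
  100 → host 4  [load 120/170]
  100 → host 5 (new)  [load 100/170]
  90 → host 6 (new)  [load 90/170]
  50 → host 4  [load 170/170]
  50 → host 5  [load 150/170]
  50 → host 6  [load 140/170]
6 hosts opened.

6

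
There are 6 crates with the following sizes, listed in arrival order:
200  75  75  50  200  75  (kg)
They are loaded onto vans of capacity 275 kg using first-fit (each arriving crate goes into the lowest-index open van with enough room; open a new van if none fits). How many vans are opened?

  200 → van 1 (new)  [load 200/275]
  75 → van 1  [load 275/275]
  75 → van 2 (new)  [load 75/275]
  50 → van 2  [load 125/275]
  200 → van 3 (new)  [load 200/275]
  75 → van 2  [load 200/275]
3 vans opened.

3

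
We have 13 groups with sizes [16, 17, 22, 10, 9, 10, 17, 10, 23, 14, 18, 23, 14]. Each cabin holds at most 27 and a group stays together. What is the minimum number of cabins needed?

Total = 23 + 23 + 22 + 18 + 17 + 17 + 16 + 14 + 14 + 10 + 10 + 10 + 9 = 203.
Lower bound: ⌈203/27⌉ = 8 cabins.
Also, 9 groups each exceed 27/2, and no two of those can share a cabin, so at least 9 cabins are needed.
A packing using 9 cabins:
  cabin 1: 23 = 23
  cabin 2: 23 = 23
  cabin 3: 22 = 22
  cabin 4: 18 + 9 = 27
  cabin 5: 17 + 10 = 27
  cabin 6: 17 + 10 = 27
  cabin 7: 16 + 10 = 26
  cabin 8: 14 = 14
  cabin 9: 14 = 14
This matches the lower bound, so 9 is optimal.

9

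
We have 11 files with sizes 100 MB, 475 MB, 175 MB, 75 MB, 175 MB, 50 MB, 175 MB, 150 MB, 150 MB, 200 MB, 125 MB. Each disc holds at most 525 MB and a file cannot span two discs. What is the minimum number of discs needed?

Total = 475 + 200 + 175 + 175 + 175 + 150 + 150 + 125 + 100 + 75 + 50 = 1850 MB.
Lower bound: ⌈1850/525⌉ = 4 discs.
A packing using 4 discs:
  disc 1: 475 + 50 = 525
  disc 2: 200 + 175 + 150 = 525
  disc 3: 175 + 175 + 150 = 500
  disc 4: 125 + 100 + 75 = 300
This matches the lower bound, so 4 is optimal.

4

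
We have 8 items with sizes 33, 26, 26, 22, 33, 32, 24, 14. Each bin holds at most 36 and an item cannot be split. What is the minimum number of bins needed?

7

Total = 33 + 33 + 32 + 26 + 26 + 24 + 22 + 14 = 210.
Lower bound: ⌈210/36⌉ = 6 bins.
Also, 7 items each exceed 18, and no two of those can share a bin, so at least 7 bins are needed.
A packing using 7 bins:
  bin 1: 33 = 33
  bin 2: 33 = 33
  bin 3: 32 = 32
  bin 4: 26 = 26
  bin 5: 26 = 26
  bin 6: 24 = 24
  bin 7: 22 + 14 = 36
This matches the lower bound, so 7 is optimal.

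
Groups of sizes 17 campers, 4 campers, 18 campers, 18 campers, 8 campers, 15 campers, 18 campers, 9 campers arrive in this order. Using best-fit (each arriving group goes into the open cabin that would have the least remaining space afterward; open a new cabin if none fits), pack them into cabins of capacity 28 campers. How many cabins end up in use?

5

  17 → cabin 1 (new)  [load 17/28]
  4 → cabin 1  [load 21/28]
  18 → cabin 2 (new)  [load 18/28]
  18 → cabin 3 (new)  [load 18/28]
  8 → cabin 2  [load 26/28]
  15 → cabin 4 (new)  [load 15/28]
  18 → cabin 5 (new)  [load 18/28]
  9 → cabin 3  [load 27/28]
5 cabins opened.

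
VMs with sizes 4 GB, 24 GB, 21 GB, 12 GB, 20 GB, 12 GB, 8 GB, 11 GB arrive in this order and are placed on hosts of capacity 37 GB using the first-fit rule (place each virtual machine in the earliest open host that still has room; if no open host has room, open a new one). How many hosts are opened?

4

  4 → host 1 (new)  [load 4/37]
  24 → host 1  [load 28/37]
  21 → host 2 (new)  [load 21/37]
  12 → host 2  [load 33/37]
  20 → host 3 (new)  [load 20/37]
  12 → host 3  [load 32/37]
  8 → host 1  [load 36/37]
  11 → host 4 (new)  [load 11/37]
4 hosts opened.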